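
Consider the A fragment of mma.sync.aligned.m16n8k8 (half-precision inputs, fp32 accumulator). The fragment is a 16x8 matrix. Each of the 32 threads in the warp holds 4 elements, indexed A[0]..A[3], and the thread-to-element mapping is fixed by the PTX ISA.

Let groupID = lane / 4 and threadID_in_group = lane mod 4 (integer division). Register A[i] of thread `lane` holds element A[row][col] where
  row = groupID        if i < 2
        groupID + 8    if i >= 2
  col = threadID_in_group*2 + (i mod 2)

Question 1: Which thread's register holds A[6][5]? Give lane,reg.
r=6->g=6,rb=0  c=5->t=2,b0=1
L=6*4+2=26  i=0*2+1=1

26,1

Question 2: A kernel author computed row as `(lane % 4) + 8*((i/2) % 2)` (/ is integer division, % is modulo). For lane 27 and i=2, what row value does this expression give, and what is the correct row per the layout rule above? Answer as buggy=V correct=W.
buggy=11 correct=14

`(lane % 4) + 8*((i/2) % 2)`[27,2]=>11
27: grp=6,tig=3
[2] (6+8,3*2+0) = (14,6)
row: 11 vs 14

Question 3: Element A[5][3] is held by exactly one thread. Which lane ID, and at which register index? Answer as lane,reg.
r=5⇒gr=5,Rb=0  c=3⇒th=1,odd=1
L=5*4+1=21  i=0*2+1=1

21,1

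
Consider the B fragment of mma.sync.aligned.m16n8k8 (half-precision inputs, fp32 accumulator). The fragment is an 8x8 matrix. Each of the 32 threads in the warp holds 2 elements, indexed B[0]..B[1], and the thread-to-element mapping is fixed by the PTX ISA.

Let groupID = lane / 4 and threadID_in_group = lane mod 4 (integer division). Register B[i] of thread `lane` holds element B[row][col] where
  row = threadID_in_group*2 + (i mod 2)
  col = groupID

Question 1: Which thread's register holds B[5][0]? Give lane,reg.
2,1

c=0→G=0  r=5→T=2,p=1
L=0*4+2=2  i=1=1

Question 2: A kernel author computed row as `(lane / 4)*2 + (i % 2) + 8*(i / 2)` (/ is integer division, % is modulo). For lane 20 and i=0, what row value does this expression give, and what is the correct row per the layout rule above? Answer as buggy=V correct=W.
buggy=10 correct=0

`(lane / 4)*2 + (i % 2) + 8*(i / 2)`[20,0]⇒10
lane 20⇒20/4=5, 20 mod 4=0
i=0  r:2·0+0⇒0  c:5
row: 10 vs 0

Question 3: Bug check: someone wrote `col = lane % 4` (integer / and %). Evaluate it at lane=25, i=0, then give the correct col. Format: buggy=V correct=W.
`lane % 4`[25,0]->1
lane 25->25/4=6, 25 mod 4=1
i=0  r:2·1+0->2  c:6
col: 1 vs 6

buggy=1 correct=6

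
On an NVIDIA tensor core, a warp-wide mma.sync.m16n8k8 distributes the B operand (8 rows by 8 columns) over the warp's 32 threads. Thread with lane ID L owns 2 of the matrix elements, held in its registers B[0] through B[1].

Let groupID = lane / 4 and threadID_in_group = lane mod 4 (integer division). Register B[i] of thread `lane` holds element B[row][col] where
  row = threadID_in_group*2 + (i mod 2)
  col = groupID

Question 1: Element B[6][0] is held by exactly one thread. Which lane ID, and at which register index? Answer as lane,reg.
c=0⇒gr=0  r=6⇒th=3,odd=0
L=0*4+3=3  i=0=0

3,0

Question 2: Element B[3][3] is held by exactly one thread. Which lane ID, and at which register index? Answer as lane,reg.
13,1

c=3→G=3  r=3→T=1,p=1
L=3*4+1=13  i=1=1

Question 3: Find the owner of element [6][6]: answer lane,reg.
c=6⇒gr=6  r=6⇒th=3,odd=0
L=6*4+3=27  i=0=0

27,0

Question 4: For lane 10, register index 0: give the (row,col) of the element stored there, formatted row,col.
4,2

lane 10->10/4=2, 10 mod 4=2
i=0  r:2·2+0->4  c:2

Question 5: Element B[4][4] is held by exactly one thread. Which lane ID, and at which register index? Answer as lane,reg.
18,0

c=4⇒gr=4  r=4⇒th=2,odd=0
L=4*4+2=18  i=0=0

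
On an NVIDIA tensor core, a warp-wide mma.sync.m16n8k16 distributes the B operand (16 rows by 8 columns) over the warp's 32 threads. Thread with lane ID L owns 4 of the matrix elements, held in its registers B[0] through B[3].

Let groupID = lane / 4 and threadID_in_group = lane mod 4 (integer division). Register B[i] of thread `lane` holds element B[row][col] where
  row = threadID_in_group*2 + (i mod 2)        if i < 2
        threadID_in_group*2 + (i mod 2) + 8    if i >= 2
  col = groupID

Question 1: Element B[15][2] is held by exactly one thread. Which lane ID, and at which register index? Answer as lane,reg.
c=2⇒gr=2  r=15⇒Rb=1,th=3,odd=1
L=2*4+3=11  i=1*2+1=3

11,3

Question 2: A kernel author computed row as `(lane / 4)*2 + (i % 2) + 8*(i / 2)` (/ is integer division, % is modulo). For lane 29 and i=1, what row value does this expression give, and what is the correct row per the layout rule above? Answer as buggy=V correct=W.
buggy=15 correct=3

`(lane / 4)*2 + (i % 2) + 8*(i / 2)`[29,1]->15
lane 29: g=7 (29/4), t=1 (29%4)
i=1: r=1*2+1+0=3, c=g=7
row: 15 vs 3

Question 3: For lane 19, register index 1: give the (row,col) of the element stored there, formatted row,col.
lane 19: grp=4 (19/4), tig=3 (19%4)
i=1: r=3*2+1+0=7, c=grp=4

7,4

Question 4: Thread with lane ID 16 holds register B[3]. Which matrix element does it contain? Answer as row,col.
16: grp=4,tig=0
[3] (0*2+1+8,4) = (9,4)

9,4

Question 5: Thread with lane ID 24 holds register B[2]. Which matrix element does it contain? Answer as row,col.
L=24⇒gr=24>>2=6, th=24&3=0
[2]⇒row 0·2+0+8=8  col gr=6

8,6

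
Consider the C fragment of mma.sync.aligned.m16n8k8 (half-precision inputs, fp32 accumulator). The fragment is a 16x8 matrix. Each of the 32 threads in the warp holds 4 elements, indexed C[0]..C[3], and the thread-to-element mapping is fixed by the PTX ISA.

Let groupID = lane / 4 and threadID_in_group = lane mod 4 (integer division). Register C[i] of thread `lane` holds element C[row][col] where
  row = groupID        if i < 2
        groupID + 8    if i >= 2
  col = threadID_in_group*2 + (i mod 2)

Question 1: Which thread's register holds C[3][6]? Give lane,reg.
15,0

r=3→G=3,rhi=0  c=6→T=3,p=0
L=3*4+3=15  i=0*2+0=0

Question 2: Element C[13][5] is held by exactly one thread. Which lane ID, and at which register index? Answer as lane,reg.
r=13->g=5,rb=1  c=5->t=2,b0=1
L=5*4+2=22  i=1*2+1=3

22,3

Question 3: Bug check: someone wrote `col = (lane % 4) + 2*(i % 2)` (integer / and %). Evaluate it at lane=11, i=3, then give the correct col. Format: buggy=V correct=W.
`(lane % 4) + 2*(i % 2)`[11,3]->5
lane 11->11/4=2, 11 mod 4=3
i=3  r:2+8->10  c:2·3+1->7
col: 5 vs 7

buggy=5 correct=7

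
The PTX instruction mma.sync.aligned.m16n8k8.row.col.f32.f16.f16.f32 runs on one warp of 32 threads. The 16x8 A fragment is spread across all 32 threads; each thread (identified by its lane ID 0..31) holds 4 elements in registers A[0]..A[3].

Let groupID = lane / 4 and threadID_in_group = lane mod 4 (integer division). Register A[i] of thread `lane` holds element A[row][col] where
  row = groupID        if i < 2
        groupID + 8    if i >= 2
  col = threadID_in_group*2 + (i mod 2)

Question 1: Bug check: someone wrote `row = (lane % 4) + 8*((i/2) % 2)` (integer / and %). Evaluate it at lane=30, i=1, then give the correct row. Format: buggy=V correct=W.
`(lane % 4) + 8*((i/2) % 2)`[30,1]⇒2
L=30⇒gr=30>>2=7, th=30&3=2
[1]⇒row 7+0=7  col 2·2+1=5
row: 2 vs 7

buggy=2 correct=7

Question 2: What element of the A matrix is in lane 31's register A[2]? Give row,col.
31: g=7,t=3
[2] (7+8,3*2+0) = (15,6)

15,6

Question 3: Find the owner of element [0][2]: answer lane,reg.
r=0->g=0,rb=0  c=2->t=1,b0=0
L=0*4+1=1  i=0*2+0=0

1,0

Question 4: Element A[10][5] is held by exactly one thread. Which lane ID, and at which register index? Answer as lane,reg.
r: 10->gid=2,r8=1  c: 5->tid=2,i&1=1
L=2*4+2=10  i=1*2+1=3

10,3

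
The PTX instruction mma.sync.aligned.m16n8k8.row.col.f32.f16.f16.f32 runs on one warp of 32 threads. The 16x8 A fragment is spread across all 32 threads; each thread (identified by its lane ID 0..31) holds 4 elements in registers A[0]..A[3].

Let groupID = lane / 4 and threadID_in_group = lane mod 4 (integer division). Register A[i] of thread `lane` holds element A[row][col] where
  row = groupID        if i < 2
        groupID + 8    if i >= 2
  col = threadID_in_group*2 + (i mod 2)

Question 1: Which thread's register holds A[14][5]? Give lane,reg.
r=14->g=6,rb=1  c=5->t=2,b0=1
L=6*4+2=26  i=1*2+1=3

26,3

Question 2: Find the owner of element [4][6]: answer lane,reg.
r: 4->gid=4,r8=0  c: 6->tid=3,i&1=0
L=4*4+3=19  i=0*2+0=0

19,0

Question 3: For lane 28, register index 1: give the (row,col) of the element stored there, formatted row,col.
L=28⇒gr=28>>2=7, th=28&3=0
[1]⇒row 7+0=7  col 0·2+1=1

7,1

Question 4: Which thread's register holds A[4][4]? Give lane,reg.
r:4=>grp=4,rB=0  c:4=>tig=2,lo=0
L=4*4+2=18  i=0*2+0=0

18,0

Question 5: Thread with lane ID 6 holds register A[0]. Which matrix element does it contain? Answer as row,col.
1,4

lane 6->6/4=1, 6 mod 4=2
i=0  r:1+0->1  c:2·2+0->4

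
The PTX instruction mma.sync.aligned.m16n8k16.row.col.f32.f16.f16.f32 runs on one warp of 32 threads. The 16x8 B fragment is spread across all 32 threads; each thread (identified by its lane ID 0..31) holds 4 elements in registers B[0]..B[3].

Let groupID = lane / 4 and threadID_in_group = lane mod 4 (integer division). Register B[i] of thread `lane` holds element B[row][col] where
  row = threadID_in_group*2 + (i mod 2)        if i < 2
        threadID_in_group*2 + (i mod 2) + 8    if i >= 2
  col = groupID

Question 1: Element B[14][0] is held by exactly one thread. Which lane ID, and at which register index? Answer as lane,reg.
c=0->g=0  r=14->rb=1,t=3,b0=0
L=0*4+3=3  i=1*2+0=2

3,2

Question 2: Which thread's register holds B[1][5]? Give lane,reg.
20,1

c: 5->gid=5  r: 1->r8=0,tid=0,i&1=1
L=5*4+0=20  i=0*2+1=1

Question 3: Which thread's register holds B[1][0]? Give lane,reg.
0,1

c=0⇒gr=0  r=1⇒Rb=0,th=0,odd=1
L=0*4+0=0  i=0*2+1=1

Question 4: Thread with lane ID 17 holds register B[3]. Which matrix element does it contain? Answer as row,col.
lane 17: gr=4 (17/4), th=1 (17%4)
i=3: r=1*2+1+8=11, c=gr=4

11,4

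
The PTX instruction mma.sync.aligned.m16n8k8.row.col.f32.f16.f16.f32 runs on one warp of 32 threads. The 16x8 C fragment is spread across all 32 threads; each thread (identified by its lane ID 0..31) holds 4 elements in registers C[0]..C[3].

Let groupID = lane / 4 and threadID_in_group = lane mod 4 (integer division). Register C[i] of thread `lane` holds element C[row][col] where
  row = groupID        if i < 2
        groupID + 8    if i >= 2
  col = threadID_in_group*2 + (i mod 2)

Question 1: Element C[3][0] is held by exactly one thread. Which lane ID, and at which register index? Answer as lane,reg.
r: 3->gid=3,r8=0  c: 0->tid=0,i&1=0
L=3*4+0=12  i=0*2+0=0

12,0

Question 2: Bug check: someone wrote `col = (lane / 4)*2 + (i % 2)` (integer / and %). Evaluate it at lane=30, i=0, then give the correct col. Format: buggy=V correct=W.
buggy=14 correct=4

`(lane / 4)*2 + (i % 2)`[30,0]->14
L=30->gid=30>>2=7, tid=30&3=2
[0]->row 7+0=7  col 2·2+0=4
col: 14 vs 4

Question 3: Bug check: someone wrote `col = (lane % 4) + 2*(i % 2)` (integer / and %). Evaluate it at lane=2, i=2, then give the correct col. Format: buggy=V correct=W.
buggy=2 correct=4

`(lane % 4) + 2*(i % 2)`[2,2]->2
lane 2->2/4=0, 2 mod 4=2
i=2  r:0+8->8  c:2·2+0->4
col: 2 vs 4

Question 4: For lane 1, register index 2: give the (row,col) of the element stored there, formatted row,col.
1: G=0,T=1
[2] (0+8,1*2+0) = (8,2)

8,2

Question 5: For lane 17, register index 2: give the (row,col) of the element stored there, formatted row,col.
12,2

17: gid=4,tid=1
[2] (4+8,1*2+0) = (12,2)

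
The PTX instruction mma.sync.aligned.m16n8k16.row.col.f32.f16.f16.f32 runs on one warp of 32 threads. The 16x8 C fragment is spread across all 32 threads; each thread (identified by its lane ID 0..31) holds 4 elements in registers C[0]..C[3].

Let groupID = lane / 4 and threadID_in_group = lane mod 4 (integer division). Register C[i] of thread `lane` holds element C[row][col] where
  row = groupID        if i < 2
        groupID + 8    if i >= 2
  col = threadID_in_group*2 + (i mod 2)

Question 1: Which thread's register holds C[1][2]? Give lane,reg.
r=1->g=1,rb=0  c=2->t=1,b0=0
L=1*4+1=5  i=0*2+0=0

5,0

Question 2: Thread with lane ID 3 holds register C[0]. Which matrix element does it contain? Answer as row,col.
3: g=0,t=3
[0] (0+0,3*2+0) = (0,6)

0,6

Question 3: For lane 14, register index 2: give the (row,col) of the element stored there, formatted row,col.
lane 14=>14/4=3, 14 mod 4=2
i=2  r:3+8=>11  c:2·2+0=>4

11,4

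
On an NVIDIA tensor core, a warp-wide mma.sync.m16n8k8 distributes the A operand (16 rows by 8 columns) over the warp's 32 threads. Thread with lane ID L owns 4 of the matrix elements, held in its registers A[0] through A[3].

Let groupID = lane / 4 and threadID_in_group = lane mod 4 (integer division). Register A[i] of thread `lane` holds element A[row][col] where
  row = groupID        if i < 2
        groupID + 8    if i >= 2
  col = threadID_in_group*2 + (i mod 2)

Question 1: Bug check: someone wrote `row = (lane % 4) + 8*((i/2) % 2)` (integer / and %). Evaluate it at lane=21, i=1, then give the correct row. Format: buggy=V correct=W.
buggy=1 correct=5

`(lane % 4) + 8*((i/2) % 2)`[21,1]=>1
L=21=>grp=21>>2=5, tig=21&3=1
[1]=>row 5+0=5  col 1·2+1=3
row: 1 vs 5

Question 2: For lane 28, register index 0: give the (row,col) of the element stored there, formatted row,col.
7,0

L=28→G=28>>2=7, T=28&3=0
[0]→row 7+0=7  col 0·2+0=0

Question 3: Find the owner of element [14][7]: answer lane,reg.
27,3

r=14⇒gr=6,Rb=1  c=7⇒th=3,odd=1
L=6*4+3=27  i=1*2+1=3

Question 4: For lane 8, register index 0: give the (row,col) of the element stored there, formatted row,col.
lane 8->8/4=2, 8 mod 4=0
i=0  r:2+0->2  c:2·0+0->0

2,0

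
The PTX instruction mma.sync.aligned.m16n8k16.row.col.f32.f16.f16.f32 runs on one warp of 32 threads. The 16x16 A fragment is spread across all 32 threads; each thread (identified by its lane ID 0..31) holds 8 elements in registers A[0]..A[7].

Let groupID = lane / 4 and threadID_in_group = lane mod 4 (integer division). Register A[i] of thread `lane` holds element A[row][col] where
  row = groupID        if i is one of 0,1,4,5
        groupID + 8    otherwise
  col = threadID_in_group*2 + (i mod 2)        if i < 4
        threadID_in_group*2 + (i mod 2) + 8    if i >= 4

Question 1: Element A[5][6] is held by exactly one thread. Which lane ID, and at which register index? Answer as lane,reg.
23,0

r=5->g=5,rb=0  c=6->cb=0,t=3,b0=0
L=5*4+3=23  i=0*4+0*2+0=0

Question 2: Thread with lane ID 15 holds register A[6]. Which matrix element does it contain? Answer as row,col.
11,14

L=15=>grp=15>>2=3, tig=15&3=3
[6]=>row 3+8=11  col 3·2+0+8=14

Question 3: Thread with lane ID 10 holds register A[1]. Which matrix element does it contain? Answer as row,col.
2,5

lane 10: gr=2 (10/4), th=2 (10%4)
i=1: r=2+0=2, c=2*2+1+0=5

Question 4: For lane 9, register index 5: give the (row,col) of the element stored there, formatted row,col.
L=9->gid=9>>2=2, tid=9&3=1
[5]->row 2+0=2  col 1·2+1+8=11

2,11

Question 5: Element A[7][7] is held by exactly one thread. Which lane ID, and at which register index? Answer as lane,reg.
31,1

r=7->g=7,rb=0  c=7->cb=0,t=3,b0=1
L=7*4+3=31  i=0*4+0*2+1=1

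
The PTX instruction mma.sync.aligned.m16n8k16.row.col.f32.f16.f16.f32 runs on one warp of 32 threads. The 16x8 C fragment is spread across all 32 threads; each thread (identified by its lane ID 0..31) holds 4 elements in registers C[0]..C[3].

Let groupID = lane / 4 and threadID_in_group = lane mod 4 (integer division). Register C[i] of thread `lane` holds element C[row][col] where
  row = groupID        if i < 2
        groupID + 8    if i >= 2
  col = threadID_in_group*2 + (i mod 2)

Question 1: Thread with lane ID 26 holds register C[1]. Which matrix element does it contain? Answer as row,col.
L=26→G=26>>2=6, T=26&3=2
[1]→row 6+0=6  col 2·2+1=5

6,5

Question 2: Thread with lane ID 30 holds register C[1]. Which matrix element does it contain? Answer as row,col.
lane 30=>30/4=7, 30 mod 4=2
i=1  r:7+0=>7  c:2·2+1=>5

7,5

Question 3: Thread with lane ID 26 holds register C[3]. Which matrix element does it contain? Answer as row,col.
lane 26->26/4=6, 26 mod 4=2
i=3  r:6+8->14  c:2·2+1->5

14,5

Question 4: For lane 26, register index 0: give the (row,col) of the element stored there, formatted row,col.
6,4

L=26=>grp=26>>2=6, tig=26&3=2
[0]=>row 6+0=6  col 2·2+0=4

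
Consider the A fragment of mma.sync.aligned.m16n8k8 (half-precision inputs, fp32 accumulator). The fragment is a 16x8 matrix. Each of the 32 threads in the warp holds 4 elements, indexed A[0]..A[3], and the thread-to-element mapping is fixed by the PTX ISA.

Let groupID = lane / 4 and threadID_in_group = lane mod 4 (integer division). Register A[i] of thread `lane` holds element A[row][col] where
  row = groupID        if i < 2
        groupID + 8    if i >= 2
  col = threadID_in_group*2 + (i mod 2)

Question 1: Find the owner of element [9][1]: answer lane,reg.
4,3

r:9=>grp=1,rB=1  c:1=>tig=0,lo=1
L=1*4+0=4  i=1*2+1=3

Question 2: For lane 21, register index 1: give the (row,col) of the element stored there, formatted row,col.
5,3

L=21=>grp=21>>2=5, tig=21&3=1
[1]=>row 5+0=5  col 1·2+1=3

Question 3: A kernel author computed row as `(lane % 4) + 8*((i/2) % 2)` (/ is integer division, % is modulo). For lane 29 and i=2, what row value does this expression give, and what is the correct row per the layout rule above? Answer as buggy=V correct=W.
`(lane % 4) + 8*((i/2) % 2)`[29,2]⇒9
lane 29: gr=7 (29/4), th=1 (29%4)
i=2: r=7+8=15, c=1*2+0=2
row: 9 vs 15

buggy=9 correct=15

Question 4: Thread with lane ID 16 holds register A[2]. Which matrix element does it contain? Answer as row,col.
16: g=4,t=0
[2] (4+8,0*2+0) = (12,0)

12,0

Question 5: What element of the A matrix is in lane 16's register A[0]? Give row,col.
4,0

16: grp=4,tig=0
[0] (4+0,0*2+0) = (4,0)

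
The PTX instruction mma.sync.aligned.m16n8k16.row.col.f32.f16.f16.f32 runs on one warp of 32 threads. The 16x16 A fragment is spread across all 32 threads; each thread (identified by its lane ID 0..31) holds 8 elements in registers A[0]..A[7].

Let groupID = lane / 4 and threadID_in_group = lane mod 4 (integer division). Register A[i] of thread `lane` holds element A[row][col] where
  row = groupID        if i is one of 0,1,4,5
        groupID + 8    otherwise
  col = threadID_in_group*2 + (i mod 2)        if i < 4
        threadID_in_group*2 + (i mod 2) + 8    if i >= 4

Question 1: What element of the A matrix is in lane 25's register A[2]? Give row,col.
25: G=6,T=1
[2] (6+8,1*2+0+0) = (14,2)

14,2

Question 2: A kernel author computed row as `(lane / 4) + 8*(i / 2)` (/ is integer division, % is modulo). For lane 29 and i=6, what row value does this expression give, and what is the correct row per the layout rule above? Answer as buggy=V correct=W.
`(lane / 4) + 8*(i / 2)`[29,6]->31
29: gid=7,tid=1
[6] (7+8,1*2+0+8) = (15,10)
row: 31 vs 15

buggy=31 correct=15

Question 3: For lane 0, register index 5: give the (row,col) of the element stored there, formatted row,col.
L=0->gid=0>>2=0, tid=0&3=0
[5]->row 0+0=0  col 0·2+1+8=9

0,9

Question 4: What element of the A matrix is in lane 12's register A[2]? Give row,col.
lane 12⇒12/4=3, 12 mod 4=0
i=2  r:3+8⇒11  c:2·0+0+0⇒0

11,0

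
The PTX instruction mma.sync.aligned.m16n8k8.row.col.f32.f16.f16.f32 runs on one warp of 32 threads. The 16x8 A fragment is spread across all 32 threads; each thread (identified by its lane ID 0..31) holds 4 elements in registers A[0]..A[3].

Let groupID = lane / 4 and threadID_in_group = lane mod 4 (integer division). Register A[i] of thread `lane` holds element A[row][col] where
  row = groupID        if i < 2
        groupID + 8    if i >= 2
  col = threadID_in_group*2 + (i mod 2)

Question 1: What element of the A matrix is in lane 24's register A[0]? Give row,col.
lane 24→24/4=6, 24 mod 4=0
i=0  r:6+0→6  c:2·0+0→0

6,0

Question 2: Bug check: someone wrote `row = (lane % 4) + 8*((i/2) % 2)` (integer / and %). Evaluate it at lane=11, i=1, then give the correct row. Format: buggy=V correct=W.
buggy=3 correct=2

`(lane % 4) + 8*((i/2) % 2)`[11,1]=>3
lane 11: grp=2 (11/4), tig=3 (11%4)
i=1: r=2+0=2, c=3*2+1=7
row: 3 vs 2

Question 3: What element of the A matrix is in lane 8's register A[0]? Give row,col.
2,0

8: grp=2,tig=0
[0] (2+0,0*2+0) = (2,0)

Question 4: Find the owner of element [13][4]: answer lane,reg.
22,2

r=13->g=5,rb=1  c=4->t=2,b0=0
L=5*4+2=22  i=1*2+0=2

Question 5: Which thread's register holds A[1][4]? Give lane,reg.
6,0

r: 1->gid=1,r8=0  c: 4->tid=2,i&1=0
L=1*4+2=6  i=0*2+0=0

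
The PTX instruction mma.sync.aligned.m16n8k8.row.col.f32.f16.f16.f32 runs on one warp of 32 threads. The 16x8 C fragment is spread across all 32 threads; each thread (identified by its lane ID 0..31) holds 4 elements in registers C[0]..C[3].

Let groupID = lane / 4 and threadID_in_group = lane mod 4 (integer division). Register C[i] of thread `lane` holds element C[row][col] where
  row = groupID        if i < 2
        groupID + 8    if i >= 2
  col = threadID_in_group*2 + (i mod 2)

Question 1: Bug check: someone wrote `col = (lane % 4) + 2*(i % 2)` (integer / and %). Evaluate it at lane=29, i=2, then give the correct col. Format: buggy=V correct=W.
buggy=1 correct=2

`(lane % 4) + 2*(i % 2)`[29,2]->1
29: g=7,t=1
[2] (7+8,1*2+0) = (15,2)
col: 1 vs 2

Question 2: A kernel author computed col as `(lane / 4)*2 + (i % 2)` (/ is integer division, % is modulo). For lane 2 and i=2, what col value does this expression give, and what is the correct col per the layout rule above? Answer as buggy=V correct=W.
buggy=0 correct=4

`(lane / 4)*2 + (i % 2)`[2,2]→0
lane 2: G=0 (2/4), T=2 (2%4)
i=2: r=0+8=8, c=2*2+0=4
col: 0 vs 4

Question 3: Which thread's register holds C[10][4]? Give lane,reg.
10,2

r=10->g=2,rb=1  c=4->t=2,b0=0
L=2*4+2=10  i=1*2+0=2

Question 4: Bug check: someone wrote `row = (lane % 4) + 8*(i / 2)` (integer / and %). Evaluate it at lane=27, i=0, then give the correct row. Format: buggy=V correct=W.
buggy=3 correct=6

`(lane % 4) + 8*(i / 2)`[27,0]→3
L=27→G=27>>2=6, T=27&3=3
[0]→row 6+0=6  col 3·2+0=6
row: 3 vs 6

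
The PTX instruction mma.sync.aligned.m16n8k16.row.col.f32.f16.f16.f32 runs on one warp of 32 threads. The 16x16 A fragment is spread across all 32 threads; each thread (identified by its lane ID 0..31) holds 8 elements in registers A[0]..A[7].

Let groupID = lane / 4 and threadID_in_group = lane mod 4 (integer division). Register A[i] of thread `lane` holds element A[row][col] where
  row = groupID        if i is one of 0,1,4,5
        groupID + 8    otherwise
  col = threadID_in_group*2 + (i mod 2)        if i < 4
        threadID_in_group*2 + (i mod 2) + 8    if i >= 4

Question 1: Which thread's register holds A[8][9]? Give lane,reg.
0,7

r:8=>grp=0,rB=1  c:9=>cB=1,tig=0,lo=1
L=0*4+0=0  i=1*4+1*2+1=7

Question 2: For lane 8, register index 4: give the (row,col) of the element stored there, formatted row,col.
2,8

8: G=2,T=0
[4] (2+0,0*2+0+8) = (2,8)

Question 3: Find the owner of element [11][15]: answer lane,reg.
15,7

r:11=>grp=3,rB=1  c:15=>cB=1,tig=3,lo=1
L=3*4+3=15  i=1*4+1*2+1=7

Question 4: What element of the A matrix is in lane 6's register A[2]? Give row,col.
9,4

lane 6: g=1 (6/4), t=2 (6%4)
i=2: r=1+8=9, c=2*2+0+0=4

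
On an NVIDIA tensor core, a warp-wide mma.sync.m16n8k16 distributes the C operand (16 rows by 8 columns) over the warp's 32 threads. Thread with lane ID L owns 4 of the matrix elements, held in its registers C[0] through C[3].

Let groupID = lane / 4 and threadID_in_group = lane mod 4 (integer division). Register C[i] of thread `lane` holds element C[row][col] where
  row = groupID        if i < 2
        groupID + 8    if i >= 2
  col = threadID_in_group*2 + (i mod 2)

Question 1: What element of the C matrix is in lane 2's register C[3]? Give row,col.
lane 2→2/4=0, 2 mod 4=2
i=3  r:0+8→8  c:2·2+1→5

8,5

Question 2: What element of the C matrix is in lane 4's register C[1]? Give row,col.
1,1

4: G=1,T=0
[1] (1+0,0*2+1) = (1,1)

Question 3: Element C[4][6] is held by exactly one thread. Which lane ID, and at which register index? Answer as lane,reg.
19,0

r=4→G=4,rhi=0  c=6→T=3,p=0
L=4*4+3=19  i=0*2+0=0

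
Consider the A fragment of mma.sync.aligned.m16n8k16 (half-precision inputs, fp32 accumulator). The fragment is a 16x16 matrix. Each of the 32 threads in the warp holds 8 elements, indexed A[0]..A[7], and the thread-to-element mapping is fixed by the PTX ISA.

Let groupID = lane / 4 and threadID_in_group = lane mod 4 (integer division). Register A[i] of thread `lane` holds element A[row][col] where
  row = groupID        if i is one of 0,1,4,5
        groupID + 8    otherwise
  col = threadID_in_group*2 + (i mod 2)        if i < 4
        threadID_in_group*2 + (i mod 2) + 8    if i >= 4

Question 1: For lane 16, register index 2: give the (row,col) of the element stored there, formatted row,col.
L=16->g=16>>2=4, t=16&3=0
[2]->row 4+8=12  col 0·2+0+0=0

12,0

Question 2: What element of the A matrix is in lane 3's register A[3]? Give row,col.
8,7

L=3=>grp=3>>2=0, tig=3&3=3
[3]=>row 0+8=8  col 3·2+1+0=7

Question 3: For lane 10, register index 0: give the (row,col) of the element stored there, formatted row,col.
2,4

L=10→G=10>>2=2, T=10&3=2
[0]→row 2+0=2  col 2·2+0+0=4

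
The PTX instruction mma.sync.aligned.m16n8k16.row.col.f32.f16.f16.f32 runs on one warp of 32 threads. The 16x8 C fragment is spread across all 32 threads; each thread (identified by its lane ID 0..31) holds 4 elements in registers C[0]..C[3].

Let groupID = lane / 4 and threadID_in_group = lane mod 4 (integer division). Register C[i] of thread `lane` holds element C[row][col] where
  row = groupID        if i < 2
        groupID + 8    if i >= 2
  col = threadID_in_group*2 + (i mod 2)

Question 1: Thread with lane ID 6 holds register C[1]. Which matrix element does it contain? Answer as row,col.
1,5

lane 6: G=1 (6/4), T=2 (6%4)
i=1: r=1+0=1, c=2*2+1=5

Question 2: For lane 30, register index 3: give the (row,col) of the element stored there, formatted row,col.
15,5

lane 30⇒30/4=7, 30 mod 4=2
i=3  r:7+8⇒15  c:2·2+1⇒5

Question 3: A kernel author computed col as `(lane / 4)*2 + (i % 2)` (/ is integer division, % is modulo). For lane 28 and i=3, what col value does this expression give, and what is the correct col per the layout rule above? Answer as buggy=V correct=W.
`(lane / 4)*2 + (i % 2)`[28,3]⇒15
lane 28⇒28/4=7, 28 mod 4=0
i=3  r:7+8⇒15  c:2·0+1⇒1
col: 15 vs 1

buggy=15 correct=1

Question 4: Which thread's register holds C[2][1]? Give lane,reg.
8,1

r=2->g=2,rb=0  c=1->t=0,b0=1
L=2*4+0=8  i=0*2+1=1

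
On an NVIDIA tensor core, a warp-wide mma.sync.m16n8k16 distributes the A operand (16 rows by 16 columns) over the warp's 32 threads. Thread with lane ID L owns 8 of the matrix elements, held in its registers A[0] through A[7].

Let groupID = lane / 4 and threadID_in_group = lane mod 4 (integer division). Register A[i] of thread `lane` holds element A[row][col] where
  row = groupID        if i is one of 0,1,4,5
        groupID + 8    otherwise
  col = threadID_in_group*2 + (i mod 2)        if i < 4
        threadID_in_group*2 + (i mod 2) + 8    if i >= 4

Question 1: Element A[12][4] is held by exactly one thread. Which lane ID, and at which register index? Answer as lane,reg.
18,2

r:12=>grp=4,rB=1  c:4=>cB=0,tig=2,lo=0
L=4*4+2=18  i=0*4+1*2+0=2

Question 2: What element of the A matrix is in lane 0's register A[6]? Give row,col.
8,8

L=0->g=0>>2=0, t=0&3=0
[6]->row 0+8=8  col 0·2+0+8=8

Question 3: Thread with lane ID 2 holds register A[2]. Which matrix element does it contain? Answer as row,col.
8,4

2: grp=0,tig=2
[2] (0+8,2*2+0+0) = (8,4)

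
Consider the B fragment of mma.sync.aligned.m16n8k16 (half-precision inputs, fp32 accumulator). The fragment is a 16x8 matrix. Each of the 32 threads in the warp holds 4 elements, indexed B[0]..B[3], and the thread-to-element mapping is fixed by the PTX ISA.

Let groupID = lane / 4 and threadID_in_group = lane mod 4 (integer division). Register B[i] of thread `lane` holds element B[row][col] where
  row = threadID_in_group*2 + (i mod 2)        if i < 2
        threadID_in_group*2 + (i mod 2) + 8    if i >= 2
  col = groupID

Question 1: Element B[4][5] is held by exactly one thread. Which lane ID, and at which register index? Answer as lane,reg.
c=5→G=5  r=4→rhi=0,T=2,p=0
L=5*4+2=22  i=0*2+0=0

22,0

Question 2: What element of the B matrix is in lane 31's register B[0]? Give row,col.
6,7

lane 31: grp=7 (31/4), tig=3 (31%4)
i=0: r=3*2+0+0=6, c=grp=7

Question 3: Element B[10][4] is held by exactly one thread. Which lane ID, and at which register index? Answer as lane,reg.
17,2

c:4=>grp=4  r:10=>rB=1,tig=1,lo=0
L=4*4+1=17  i=1*2+0=2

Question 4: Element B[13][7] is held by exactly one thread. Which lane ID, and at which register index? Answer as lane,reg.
c=7⇒gr=7  r=13⇒Rb=1,th=2,odd=1
L=7*4+2=30  i=1*2+1=3

30,3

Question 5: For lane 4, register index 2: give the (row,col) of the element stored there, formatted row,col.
8,1

lane 4⇒4/4=1, 4 mod 4=0
i=2  r:2·0+0+8⇒8  c:1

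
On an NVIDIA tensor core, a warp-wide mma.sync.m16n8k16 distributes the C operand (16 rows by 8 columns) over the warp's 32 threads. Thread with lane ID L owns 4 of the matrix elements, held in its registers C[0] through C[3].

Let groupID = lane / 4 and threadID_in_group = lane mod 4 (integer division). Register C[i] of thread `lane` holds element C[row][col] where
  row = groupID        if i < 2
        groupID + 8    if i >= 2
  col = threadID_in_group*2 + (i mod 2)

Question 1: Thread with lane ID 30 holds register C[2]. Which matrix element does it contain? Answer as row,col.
L=30->g=30>>2=7, t=30&3=2
[2]->row 7+8=15  col 2·2+0=4

15,4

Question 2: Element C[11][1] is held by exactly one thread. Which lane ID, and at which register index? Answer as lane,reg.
12,3

r: 11->gid=3,r8=1  c: 1->tid=0,i&1=1
L=3*4+0=12  i=1*2+1=3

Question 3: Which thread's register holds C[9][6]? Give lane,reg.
7,2

r: 9->gid=1,r8=1  c: 6->tid=3,i&1=0
L=1*4+3=7  i=1*2+0=2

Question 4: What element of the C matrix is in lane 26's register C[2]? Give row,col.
lane 26: gid=6 (26/4), tid=2 (26%4)
i=2: r=6+8=14, c=2*2+0=4

14,4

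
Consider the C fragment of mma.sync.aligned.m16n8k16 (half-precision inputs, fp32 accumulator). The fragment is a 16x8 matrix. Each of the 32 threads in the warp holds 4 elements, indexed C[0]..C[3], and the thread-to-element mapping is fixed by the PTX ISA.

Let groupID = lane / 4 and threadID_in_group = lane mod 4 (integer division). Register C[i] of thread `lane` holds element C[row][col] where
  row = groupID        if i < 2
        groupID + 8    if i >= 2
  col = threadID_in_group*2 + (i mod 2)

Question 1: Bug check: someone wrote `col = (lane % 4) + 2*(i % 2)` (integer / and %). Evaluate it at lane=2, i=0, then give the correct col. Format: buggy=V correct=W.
buggy=2 correct=4

`(lane % 4) + 2*(i % 2)`[2,0]→2
2: G=0,T=2
[0] (0+0,2*2+0) = (0,4)
col: 2 vs 4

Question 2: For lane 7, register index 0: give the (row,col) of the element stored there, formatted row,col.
lane 7: gr=1 (7/4), th=3 (7%4)
i=0: r=1+0=1, c=3*2+0=6

1,6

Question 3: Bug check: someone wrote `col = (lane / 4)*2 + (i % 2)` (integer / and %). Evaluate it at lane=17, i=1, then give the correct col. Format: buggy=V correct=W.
`(lane / 4)*2 + (i % 2)`[17,1]⇒9
17: gr=4,th=1
[1] (4+0,1*2+1) = (4,3)
col: 9 vs 3

buggy=9 correct=3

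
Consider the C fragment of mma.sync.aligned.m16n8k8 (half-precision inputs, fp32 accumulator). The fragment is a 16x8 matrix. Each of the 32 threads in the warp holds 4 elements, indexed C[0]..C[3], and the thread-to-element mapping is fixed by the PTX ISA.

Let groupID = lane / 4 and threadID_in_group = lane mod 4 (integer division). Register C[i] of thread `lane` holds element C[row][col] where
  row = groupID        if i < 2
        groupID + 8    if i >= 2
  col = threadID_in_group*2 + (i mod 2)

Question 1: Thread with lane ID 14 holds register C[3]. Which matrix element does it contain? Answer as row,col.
11,5

lane 14⇒14/4=3, 14 mod 4=2
i=3  r:3+8⇒11  c:2·2+1⇒5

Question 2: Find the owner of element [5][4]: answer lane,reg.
r: 5->gid=5,r8=0  c: 4->tid=2,i&1=0
L=5*4+2=22  i=0*2+0=0

22,0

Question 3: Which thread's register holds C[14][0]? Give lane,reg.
24,2

r=14→G=6,rhi=1  c=0→T=0,p=0
L=6*4+0=24  i=1*2+0=2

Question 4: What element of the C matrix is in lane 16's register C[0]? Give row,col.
4,0

16: g=4,t=0
[0] (4+0,0*2+0) = (4,0)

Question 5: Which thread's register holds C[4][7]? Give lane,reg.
r=4→G=4,rhi=0  c=7→T=3,p=1
L=4*4+3=19  i=0*2+1=1

19,1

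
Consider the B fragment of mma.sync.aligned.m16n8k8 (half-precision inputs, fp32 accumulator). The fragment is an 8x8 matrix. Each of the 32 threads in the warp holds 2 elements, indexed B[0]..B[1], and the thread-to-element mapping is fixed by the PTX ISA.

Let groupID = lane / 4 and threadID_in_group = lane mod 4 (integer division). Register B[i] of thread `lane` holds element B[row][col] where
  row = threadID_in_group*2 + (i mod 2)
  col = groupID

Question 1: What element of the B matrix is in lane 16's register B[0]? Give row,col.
0,4

L=16⇒gr=16>>2=4, th=16&3=0
[0]⇒row 0·2+0=0  col gr=4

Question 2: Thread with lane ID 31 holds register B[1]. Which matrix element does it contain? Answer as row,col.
lane 31->31/4=7, 31 mod 4=3
i=1  r:2·3+1->7  c:7

7,7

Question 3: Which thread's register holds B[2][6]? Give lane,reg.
c=6→G=6  r=2→T=1,p=0
L=6*4+1=25  i=0=0

25,0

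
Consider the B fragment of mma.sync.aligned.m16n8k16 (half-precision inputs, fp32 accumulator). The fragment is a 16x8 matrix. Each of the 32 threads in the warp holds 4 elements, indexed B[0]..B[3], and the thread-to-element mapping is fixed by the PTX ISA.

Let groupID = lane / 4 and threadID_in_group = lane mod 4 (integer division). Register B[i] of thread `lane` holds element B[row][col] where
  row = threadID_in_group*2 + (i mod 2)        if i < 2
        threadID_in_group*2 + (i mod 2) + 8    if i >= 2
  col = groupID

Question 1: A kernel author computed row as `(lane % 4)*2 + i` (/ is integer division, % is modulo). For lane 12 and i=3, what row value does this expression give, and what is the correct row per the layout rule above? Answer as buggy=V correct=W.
`(lane % 4)*2 + i`[12,3]->3
12: gid=3,tid=0
[3] (0*2+1+8,3) = (9,3)
row: 3 vs 9

buggy=3 correct=9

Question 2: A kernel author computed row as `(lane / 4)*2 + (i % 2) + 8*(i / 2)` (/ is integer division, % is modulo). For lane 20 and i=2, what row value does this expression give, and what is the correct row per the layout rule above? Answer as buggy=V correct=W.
buggy=18 correct=8

`(lane / 4)*2 + (i % 2) + 8*(i / 2)`[20,2]→18
lane 20→20/4=5, 20 mod 4=0
i=2  r:2·0+0+8→8  c:5
row: 18 vs 8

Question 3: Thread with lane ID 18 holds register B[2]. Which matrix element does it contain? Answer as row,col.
L=18→G=18>>2=4, T=18&3=2
[2]→row 2·2+0+8=12  col G=4

12,4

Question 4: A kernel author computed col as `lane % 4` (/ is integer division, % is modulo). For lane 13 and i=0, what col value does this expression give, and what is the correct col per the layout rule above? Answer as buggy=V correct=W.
buggy=1 correct=3

`lane % 4`[13,0]=>1
L=13=>grp=13>>2=3, tig=13&3=1
[0]=>row 1·2+0+0=2  col grp=3
col: 1 vs 3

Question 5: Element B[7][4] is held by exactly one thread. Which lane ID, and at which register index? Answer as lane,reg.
c=4⇒gr=4  r=7⇒Rb=0,th=3,odd=1
L=4*4+3=19  i=0*2+1=1

19,1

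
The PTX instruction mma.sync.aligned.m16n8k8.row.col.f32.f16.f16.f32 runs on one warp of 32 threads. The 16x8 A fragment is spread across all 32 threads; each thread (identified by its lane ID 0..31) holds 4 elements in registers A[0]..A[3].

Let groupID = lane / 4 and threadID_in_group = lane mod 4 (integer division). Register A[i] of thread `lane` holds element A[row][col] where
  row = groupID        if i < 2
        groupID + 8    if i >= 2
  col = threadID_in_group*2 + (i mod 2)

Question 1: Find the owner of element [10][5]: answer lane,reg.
10,3

r:10=>grp=2,rB=1  c:5=>tig=2,lo=1
L=2*4+2=10  i=1*2+1=3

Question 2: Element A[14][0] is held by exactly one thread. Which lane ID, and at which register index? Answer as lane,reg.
24,2

r=14→G=6,rhi=1  c=0→T=0,p=0
L=6*4+0=24  i=1*2+0=2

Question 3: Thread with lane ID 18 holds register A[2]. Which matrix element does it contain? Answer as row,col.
18: grp=4,tig=2
[2] (4+8,2*2+0) = (12,4)

12,4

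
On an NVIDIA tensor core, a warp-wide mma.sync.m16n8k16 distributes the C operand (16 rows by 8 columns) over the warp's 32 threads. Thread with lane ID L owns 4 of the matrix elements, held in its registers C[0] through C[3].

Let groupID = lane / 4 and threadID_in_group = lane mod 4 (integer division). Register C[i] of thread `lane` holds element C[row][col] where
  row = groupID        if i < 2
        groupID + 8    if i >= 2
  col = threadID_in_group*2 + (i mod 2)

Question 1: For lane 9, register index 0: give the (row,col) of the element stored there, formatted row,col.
9: gr=2,th=1
[0] (2+0,1*2+0) = (2,2)

2,2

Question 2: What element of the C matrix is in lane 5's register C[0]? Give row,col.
1,2

5: G=1,T=1
[0] (1+0,1*2+0) = (1,2)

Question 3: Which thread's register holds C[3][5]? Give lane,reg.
14,1

r=3→G=3,rhi=0  c=5→T=2,p=1
L=3*4+2=14  i=0*2+1=1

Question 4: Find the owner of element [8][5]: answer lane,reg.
2,3

r=8⇒gr=0,Rb=1  c=5⇒th=2,odd=1
L=0*4+2=2  i=1*2+1=3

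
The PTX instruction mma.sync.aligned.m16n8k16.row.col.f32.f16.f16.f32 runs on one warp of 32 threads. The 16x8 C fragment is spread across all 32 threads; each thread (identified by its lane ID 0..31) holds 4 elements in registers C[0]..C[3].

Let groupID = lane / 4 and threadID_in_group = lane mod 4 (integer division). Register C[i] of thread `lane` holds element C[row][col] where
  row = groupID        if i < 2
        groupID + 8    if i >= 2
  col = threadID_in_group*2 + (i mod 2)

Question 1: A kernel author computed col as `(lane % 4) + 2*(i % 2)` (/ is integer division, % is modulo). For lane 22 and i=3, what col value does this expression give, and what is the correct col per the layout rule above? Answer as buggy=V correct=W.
`(lane % 4) + 2*(i % 2)`[22,3]=>4
22: grp=5,tig=2
[3] (5+8,2*2+1) = (13,5)
col: 4 vs 5

buggy=4 correct=5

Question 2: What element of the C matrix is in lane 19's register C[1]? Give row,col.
L=19->g=19>>2=4, t=19&3=3
[1]->row 4+0=4  col 3·2+1=7

4,7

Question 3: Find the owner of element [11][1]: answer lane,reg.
12,3

r: 11->gid=3,r8=1  c: 1->tid=0,i&1=1
L=3*4+0=12  i=1*2+1=3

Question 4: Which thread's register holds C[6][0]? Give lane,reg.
r: 6->gid=6,r8=0  c: 0->tid=0,i&1=0
L=6*4+0=24  i=0*2+0=0

24,0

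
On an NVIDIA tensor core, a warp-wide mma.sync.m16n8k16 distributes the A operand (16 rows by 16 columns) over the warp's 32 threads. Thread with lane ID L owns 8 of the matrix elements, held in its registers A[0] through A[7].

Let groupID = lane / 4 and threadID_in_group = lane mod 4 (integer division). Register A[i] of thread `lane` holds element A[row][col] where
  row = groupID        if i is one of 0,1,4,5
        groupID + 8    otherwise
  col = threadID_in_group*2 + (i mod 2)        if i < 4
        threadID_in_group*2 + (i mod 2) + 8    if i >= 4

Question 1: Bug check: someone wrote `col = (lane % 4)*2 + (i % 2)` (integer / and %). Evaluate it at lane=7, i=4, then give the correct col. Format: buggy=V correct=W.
`(lane % 4)*2 + (i % 2)`[7,4]=>6
lane 7: grp=1 (7/4), tig=3 (7%4)
i=4: r=1+0=1, c=3*2+0+8=14
col: 6 vs 14

buggy=6 correct=14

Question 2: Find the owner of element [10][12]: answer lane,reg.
10,6

r:10=>grp=2,rB=1  c:12=>cB=1,tig=2,lo=0
L=2*4+2=10  i=1*4+1*2+0=6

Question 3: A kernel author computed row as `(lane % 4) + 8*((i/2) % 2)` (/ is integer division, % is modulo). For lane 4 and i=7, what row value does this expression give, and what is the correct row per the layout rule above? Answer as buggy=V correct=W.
`(lane % 4) + 8*((i/2) % 2)`[4,7]->8
L=4->g=4>>2=1, t=4&3=0
[7]->row 1+8=9  col 0·2+1+8=9
row: 8 vs 9

buggy=8 correct=9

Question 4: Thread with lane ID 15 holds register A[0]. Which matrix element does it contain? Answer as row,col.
3,6

15: gr=3,th=3
[0] (3+0,3*2+0+0) = (3,6)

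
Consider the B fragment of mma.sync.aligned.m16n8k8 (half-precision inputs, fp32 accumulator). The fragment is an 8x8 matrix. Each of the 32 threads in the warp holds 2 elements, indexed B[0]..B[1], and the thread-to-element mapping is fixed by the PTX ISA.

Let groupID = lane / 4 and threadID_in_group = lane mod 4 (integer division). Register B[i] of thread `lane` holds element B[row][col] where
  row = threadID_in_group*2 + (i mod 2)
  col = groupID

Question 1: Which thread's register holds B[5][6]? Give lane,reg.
c:6=>grp=6  r:5=>tig=2,lo=1
L=6*4+2=26  i=1=1

26,1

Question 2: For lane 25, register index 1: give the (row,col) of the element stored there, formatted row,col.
3,6

lane 25: g=6 (25/4), t=1 (25%4)
i=1: r=1*2+1=3, c=g=6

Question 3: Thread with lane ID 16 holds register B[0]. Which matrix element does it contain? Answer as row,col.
0,4

16: g=4,t=0
[0] (0*2+0,4) = (0,4)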